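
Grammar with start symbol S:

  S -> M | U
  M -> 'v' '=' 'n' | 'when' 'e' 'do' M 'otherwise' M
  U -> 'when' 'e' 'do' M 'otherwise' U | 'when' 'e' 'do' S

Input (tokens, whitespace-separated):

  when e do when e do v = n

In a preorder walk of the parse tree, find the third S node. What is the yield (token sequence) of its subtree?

v = n

[S [U when e do [S [U when e do [S [M v = n]]]]]]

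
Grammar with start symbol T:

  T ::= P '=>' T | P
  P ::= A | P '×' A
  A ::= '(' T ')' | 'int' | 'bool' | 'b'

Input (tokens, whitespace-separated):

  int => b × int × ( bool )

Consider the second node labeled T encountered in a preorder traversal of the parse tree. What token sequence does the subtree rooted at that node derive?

b × int × ( bool )

[T [P [A int]] => [T [P [P [P [A b]] × [A int]] × [A ( [T [P [A bool]]] )]]]]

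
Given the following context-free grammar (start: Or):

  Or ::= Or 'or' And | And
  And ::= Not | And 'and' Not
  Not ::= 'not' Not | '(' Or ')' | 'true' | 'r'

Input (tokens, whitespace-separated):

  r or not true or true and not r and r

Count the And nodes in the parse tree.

5

[Or [Or [Or [And [Not r]]] or [And [Not not [Not true]]]] or [And [And [And [Not true]] and [Not not [Not r]]] and [Not r]]]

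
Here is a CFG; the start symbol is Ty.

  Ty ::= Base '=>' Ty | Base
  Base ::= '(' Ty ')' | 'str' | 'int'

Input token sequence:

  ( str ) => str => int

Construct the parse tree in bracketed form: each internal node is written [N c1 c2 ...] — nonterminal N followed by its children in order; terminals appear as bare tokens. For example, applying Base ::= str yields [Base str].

[Ty [Base ( [Ty [Base str]] )] => [Ty [Base str] => [Ty [Base int]]]]

Ty
Base => Ty
( Ty ) => Ty
( Base ) => Ty
( str ) => Ty
( str ) => Base => Ty
( str ) => str => Ty
( str ) => str => Base
( str ) => str => int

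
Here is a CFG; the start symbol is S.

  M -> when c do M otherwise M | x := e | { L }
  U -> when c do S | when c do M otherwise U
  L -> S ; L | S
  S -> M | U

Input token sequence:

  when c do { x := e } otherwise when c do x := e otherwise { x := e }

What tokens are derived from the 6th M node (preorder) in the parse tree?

[S [M when c do [M { [L [S [M x := e]]] }] otherwise [M when c do [M x := e] otherwise [M { [L [S [M x := e]]] }]]]]

{ x := e }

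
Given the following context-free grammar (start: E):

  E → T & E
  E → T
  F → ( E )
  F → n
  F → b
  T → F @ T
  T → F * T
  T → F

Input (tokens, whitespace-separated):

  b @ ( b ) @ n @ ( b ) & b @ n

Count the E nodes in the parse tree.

[E [T [F b] @ [T [F ( [E [T [F b]]] )] @ [T [F n] @ [T [F ( [E [T [F b]]] )]]]]] & [E [T [F b] @ [T [F n]]]]]

4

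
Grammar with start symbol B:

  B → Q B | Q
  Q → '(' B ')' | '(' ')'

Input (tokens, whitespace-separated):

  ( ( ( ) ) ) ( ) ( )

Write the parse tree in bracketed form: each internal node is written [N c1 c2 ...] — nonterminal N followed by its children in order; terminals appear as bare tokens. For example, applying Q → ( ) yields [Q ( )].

[B [Q ( [B [Q ( [B [Q ( )]] )]] )] [B [Q ( )] [B [Q ( )]]]]

B
Q B
( B ) B
( Q ) B
( ( B ) ) B
( ( Q ) ) B
( ( ( ) ) ) B
( ( ( ) ) ) Q B
( ( ( ) ) ) ( ) B
( ( ( ) ) ) ( ) Q
( ( ( ) ) ) ( ) ( )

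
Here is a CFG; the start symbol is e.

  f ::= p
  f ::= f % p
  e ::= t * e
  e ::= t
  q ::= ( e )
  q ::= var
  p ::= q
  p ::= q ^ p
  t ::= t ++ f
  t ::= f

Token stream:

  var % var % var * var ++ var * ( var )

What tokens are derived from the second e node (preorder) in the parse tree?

var ++ var * ( var )

[e [t [f [f [f [p [q var]]] % [p [q var]]] % [p [q var]]]] * [e [t [t [f [p [q var]]]] ++ [f [p [q var]]]] * [e [t [f [p [q ( [e [t [f [p [q var]]]]] )]]]]]]]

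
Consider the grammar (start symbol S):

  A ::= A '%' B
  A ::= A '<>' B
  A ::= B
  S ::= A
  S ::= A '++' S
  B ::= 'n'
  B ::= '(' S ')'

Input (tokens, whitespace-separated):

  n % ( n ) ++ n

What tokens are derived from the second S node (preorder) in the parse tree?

[S [A [A [B n]] % [B ( [S [A [B n]]] )]] ++ [S [A [B n]]]]

n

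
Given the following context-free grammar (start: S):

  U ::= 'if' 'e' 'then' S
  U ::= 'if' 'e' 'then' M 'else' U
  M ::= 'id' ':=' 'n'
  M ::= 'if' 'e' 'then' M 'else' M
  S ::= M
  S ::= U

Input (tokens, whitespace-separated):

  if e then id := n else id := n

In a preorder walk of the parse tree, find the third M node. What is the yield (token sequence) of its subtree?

id := n

[S [M if e then [M id := n] else [M id := n]]]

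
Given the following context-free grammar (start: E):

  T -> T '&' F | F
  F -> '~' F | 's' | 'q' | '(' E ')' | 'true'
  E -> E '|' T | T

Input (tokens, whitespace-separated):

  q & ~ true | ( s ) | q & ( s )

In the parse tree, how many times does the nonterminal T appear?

[E [E [E [T [T [F q]] & [F ~ [F true]]]] | [T [F ( [E [T [F s]]] )]]] | [T [T [F q]] & [F ( [E [T [F s]]] )]]]

7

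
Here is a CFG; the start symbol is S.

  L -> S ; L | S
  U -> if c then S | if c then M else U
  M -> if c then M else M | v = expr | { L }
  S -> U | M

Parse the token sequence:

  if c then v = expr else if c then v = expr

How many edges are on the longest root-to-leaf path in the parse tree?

[S [U if c then [M v = expr] else [U if c then [S [M v = expr]]]]]

5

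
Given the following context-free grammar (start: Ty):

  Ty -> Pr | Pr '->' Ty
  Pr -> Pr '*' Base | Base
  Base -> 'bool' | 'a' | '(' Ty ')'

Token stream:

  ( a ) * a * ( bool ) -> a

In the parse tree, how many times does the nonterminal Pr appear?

6

[Ty [Pr [Pr [Pr [Base ( [Ty [Pr [Base a]]] )]] * [Base a]] * [Base ( [Ty [Pr [Base bool]]] )]] -> [Ty [Pr [Base a]]]]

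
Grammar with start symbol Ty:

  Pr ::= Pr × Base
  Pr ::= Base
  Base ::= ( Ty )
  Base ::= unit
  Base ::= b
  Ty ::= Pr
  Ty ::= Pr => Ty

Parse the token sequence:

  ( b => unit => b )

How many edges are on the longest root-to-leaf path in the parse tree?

8

[Ty [Pr [Base ( [Ty [Pr [Base b]] => [Ty [Pr [Base unit]] => [Ty [Pr [Base b]]]]] )]]]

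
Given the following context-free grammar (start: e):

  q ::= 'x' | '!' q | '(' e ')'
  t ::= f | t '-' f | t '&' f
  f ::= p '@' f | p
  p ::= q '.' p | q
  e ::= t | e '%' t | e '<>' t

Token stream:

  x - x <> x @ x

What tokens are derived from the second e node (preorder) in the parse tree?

x - x

[e [e [t [t [f [p [q x]]]] - [f [p [q x]]]]] <> [t [f [p [q x]] @ [f [p [q x]]]]]]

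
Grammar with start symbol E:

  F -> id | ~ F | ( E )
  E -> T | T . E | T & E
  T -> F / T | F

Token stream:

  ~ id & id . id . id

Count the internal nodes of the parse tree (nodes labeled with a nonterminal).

13

[E [T [F ~ [F id]]] & [E [T [F id]] . [E [T [F id]] . [E [T [F id]]]]]]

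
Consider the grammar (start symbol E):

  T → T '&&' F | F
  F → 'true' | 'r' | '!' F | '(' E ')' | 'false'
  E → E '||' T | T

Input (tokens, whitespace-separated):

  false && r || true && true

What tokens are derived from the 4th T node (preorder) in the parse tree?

true

[E [E [T [T [F false]] && [F r]]] || [T [T [F true]] && [F true]]]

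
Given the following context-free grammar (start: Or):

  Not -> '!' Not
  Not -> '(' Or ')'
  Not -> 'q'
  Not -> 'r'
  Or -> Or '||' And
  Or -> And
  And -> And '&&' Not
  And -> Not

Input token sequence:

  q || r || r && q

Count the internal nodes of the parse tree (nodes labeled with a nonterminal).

[Or [Or [Or [And [Not q]]] || [And [Not r]]] || [And [And [Not r]] && [Not q]]]

11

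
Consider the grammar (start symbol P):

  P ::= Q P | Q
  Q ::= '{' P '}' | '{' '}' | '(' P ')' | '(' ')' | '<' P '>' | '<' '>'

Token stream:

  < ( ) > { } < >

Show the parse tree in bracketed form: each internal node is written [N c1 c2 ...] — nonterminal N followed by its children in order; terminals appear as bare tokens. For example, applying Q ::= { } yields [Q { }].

P
Q P
< P > P
< Q > P
< ( ) > P
< ( ) > Q P
< ( ) > { } P
< ( ) > { } Q
< ( ) > { } < >

[P [Q < [P [Q ( )]] >] [P [Q { }] [P [Q < >]]]]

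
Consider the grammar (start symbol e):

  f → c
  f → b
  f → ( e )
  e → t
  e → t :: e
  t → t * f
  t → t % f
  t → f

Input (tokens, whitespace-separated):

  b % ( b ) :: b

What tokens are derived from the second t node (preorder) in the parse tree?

b

[e [t [t [f b]] % [f ( [e [t [f b]]] )]] :: [e [t [f b]]]]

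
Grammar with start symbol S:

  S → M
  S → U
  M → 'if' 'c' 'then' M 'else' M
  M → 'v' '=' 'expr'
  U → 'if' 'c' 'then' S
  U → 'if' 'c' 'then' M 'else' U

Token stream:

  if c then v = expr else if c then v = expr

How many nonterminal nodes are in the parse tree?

6

[S [U if c then [M v = expr] else [U if c then [S [M v = expr]]]]]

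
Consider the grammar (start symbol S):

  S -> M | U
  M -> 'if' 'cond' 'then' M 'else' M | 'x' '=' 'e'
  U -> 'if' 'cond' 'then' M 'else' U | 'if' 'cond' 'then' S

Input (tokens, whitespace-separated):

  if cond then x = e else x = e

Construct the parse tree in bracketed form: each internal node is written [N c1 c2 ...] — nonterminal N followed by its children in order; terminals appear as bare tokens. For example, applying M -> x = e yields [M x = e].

[S [M if cond then [M x = e] else [M x = e]]]

S
M
if cond then M else M
if cond then x = e else M
if cond then x = e else x = e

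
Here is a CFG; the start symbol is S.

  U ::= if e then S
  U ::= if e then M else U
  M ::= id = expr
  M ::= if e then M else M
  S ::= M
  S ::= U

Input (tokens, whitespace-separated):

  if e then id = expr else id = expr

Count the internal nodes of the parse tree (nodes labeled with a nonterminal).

4

[S [M if e then [M id = expr] else [M id = expr]]]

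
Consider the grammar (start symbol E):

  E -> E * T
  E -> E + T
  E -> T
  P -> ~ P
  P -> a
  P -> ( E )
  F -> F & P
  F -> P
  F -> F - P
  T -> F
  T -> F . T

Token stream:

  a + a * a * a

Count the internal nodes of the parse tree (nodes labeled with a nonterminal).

[E [E [E [E [T [F [P a]]]] + [T [F [P a]]]] * [T [F [P a]]]] * [T [F [P a]]]]

16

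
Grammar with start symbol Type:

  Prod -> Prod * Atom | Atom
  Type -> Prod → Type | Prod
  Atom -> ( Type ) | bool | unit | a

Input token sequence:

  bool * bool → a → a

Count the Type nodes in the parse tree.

[Type [Prod [Prod [Atom bool]] * [Atom bool]] → [Type [Prod [Atom a]] → [Type [Prod [Atom a]]]]]

3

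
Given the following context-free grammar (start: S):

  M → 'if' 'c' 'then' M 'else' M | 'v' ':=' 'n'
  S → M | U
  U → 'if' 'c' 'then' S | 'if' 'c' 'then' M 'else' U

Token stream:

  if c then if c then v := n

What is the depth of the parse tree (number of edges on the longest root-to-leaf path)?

6

[S [U if c then [S [U if c then [S [M v := n]]]]]]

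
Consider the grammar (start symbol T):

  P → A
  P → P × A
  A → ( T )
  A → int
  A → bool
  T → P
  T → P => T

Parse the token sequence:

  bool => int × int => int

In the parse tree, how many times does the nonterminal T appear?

3

[T [P [A bool]] => [T [P [P [A int]] × [A int]] => [T [P [A int]]]]]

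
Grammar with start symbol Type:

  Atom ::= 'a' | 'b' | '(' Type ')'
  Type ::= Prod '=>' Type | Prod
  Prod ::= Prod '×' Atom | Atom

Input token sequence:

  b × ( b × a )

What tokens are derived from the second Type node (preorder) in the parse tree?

[Type [Prod [Prod [Atom b]] × [Atom ( [Type [Prod [Prod [Atom b]] × [Atom a]]] )]]]

b × a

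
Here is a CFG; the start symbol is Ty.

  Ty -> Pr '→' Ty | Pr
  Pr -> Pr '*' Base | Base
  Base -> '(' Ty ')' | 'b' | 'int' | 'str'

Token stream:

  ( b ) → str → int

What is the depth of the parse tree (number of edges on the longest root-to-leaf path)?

[Ty [Pr [Base ( [Ty [Pr [Base b]]] )]] → [Ty [Pr [Base str]] → [Ty [Pr [Base int]]]]]

6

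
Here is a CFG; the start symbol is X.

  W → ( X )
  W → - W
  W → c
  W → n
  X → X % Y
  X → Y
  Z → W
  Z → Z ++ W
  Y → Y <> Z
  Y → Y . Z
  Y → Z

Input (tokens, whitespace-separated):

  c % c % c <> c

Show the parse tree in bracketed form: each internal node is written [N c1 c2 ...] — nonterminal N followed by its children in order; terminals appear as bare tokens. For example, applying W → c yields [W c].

X
X % Y
X % Y % Y
Y % Y % Y
Z % Y % Y
W % Y % Y
c % Y % Y
c % Z % Y
c % W % Y
c % c % Y
c % c % Y <> Z
c % c % Z <> Z
c % c % W <> Z
c % c % c <> Z
c % c % c <> W
c % c % c <> c

[X [X [X [Y [Z [W c]]]] % [Y [Z [W c]]]] % [Y [Y [Z [W c]]] <> [Z [W c]]]]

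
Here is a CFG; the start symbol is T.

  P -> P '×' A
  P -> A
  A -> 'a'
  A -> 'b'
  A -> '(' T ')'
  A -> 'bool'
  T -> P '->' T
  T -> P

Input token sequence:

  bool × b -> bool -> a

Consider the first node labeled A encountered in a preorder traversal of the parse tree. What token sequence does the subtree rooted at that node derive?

[T [P [P [A bool]] × [A b]] -> [T [P [A bool]] -> [T [P [A a]]]]]

bool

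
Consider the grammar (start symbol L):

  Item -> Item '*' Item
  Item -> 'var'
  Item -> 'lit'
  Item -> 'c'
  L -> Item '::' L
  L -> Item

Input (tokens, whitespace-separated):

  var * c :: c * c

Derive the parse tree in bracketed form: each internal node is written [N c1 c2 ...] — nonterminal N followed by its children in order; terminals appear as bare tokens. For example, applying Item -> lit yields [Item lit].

L
Item :: L
Item * Item :: L
var * Item :: L
var * c :: L
var * c :: Item
var * c :: Item * Item
var * c :: c * Item
var * c :: c * c

[L [Item [Item var] * [Item c]] :: [L [Item [Item c] * [Item c]]]]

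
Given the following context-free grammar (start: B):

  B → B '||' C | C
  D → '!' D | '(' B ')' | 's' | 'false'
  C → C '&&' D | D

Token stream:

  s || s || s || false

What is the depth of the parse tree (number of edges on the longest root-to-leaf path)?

[B [B [B [B [C [D s]]] || [C [D s]]] || [C [D s]]] || [C [D false]]]

6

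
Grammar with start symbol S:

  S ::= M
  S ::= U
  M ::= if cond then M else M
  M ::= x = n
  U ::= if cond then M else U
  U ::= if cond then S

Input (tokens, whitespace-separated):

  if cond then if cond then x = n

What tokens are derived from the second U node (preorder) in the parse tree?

if cond then x = n

[S [U if cond then [S [U if cond then [S [M x = n]]]]]]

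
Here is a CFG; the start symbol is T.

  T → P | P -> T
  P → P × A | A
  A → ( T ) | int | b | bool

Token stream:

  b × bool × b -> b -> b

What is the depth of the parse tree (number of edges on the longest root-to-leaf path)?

[T [P [P [P [A b]] × [A bool]] × [A b]] -> [T [P [A b]] -> [T [P [A b]]]]]

5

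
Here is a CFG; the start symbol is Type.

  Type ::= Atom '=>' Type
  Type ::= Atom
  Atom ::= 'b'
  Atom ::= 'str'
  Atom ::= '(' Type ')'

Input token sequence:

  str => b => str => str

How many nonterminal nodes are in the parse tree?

8

[Type [Atom str] => [Type [Atom b] => [Type [Atom str] => [Type [Atom str]]]]]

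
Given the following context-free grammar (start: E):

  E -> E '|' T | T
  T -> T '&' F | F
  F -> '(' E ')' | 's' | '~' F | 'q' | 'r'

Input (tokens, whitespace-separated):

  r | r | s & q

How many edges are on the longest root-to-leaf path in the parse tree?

[E [E [E [T [F r]]] | [T [F r]]] | [T [T [F s]] & [F q]]]

5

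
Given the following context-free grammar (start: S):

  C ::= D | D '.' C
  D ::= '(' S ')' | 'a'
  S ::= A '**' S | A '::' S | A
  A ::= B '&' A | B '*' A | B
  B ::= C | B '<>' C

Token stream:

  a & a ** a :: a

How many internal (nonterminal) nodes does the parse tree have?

[S [A [B [C [D a]]] & [A [B [C [D a]]]]] ** [S [A [B [C [D a]]]] :: [S [A [B [C [D a]]]]]]]

19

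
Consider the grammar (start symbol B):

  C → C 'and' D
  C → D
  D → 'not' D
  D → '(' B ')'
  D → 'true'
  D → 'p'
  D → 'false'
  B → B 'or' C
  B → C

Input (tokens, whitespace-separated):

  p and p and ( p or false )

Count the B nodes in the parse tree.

[B [C [C [C [D p]] and [D p]] and [D ( [B [B [C [D p]]] or [C [D false]]] )]]]

3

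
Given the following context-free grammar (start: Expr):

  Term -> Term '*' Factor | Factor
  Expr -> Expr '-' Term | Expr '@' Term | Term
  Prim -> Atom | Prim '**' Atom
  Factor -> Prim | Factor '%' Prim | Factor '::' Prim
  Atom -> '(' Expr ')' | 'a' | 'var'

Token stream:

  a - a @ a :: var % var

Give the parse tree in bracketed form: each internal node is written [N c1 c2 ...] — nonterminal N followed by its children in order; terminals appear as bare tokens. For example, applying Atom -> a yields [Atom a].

Expr
Expr @ Term
Expr - Term @ Term
Term - Term @ Term
Factor - Term @ Term
Prim - Term @ Term
Atom - Term @ Term
a - Term @ Term
a - Factor @ Term
a - Prim @ Term
a - Atom @ Term
a - a @ Term
a - a @ Factor
a - a @ Factor % Prim
a - a @ Factor :: Prim % Prim
a - a @ Prim :: Prim % Prim
a - a @ Atom :: Prim % Prim
a - a @ a :: Prim % Prim
a - a @ a :: Atom % Prim
a - a @ a :: var % Prim
a - a @ a :: var % Atom
a - a @ a :: var % var

[Expr [Expr [Expr [Term [Factor [Prim [Atom a]]]]] - [Term [Factor [Prim [Atom a]]]]] @ [Term [Factor [Factor [Factor [Prim [Atom a]]] :: [Prim [Atom var]]] % [Prim [Atom var]]]]]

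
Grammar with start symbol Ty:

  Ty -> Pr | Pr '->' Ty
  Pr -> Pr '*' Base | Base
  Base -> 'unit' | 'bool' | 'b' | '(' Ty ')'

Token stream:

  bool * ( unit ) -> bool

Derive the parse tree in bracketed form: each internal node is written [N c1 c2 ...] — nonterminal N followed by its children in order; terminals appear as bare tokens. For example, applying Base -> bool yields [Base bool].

[Ty [Pr [Pr [Base bool]] * [Base ( [Ty [Pr [Base unit]]] )]] -> [Ty [Pr [Base bool]]]]

Ty
Pr -> Ty
Pr * Base -> Ty
Base * Base -> Ty
bool * Base -> Ty
bool * ( Ty ) -> Ty
bool * ( Pr ) -> Ty
bool * ( Base ) -> Ty
bool * ( unit ) -> Ty
bool * ( unit ) -> Pr
bool * ( unit ) -> Base
bool * ( unit ) -> bool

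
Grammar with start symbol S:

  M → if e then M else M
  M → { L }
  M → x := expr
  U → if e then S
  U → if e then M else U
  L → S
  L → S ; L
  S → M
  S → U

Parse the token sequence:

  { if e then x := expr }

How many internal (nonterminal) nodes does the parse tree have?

[S [M { [L [S [U if e then [S [M x := expr]]]]] }]]

7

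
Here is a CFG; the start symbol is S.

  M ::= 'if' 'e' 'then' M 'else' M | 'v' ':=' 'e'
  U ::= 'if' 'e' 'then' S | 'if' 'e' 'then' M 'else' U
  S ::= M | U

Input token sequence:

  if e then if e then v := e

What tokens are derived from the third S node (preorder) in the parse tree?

v := e

[S [U if e then [S [U if e then [S [M v := e]]]]]]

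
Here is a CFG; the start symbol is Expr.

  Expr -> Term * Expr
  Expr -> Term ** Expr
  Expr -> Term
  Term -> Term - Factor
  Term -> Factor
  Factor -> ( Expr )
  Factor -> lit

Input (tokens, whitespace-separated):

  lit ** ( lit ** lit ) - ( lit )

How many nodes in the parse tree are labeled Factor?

[Expr [Term [Factor lit]] ** [Expr [Term [Term [Factor ( [Expr [Term [Factor lit]] ** [Expr [Term [Factor lit]]]] )]] - [Factor ( [Expr [Term [Factor lit]]] )]]]]

6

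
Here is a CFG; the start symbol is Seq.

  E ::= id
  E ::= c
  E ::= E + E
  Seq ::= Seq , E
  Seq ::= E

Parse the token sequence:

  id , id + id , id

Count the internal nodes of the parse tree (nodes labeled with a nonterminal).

8

[Seq [Seq [Seq [E id]] , [E [E id] + [E id]]] , [E id]]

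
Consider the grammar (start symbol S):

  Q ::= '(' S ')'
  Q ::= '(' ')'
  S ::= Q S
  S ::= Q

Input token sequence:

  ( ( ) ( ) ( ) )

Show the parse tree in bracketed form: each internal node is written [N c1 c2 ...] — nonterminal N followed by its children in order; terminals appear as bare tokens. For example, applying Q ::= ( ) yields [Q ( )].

[S [Q ( [S [Q ( )] [S [Q ( )] [S [Q ( )]]]] )]]

S
Q
( S )
( Q S )
( ( ) S )
( ( ) Q S )
( ( ) ( ) S )
( ( ) ( ) Q )
( ( ) ( ) ( ) )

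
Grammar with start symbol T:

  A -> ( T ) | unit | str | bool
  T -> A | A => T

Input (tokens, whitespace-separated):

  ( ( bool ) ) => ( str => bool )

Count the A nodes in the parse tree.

[T [A ( [T [A ( [T [A bool]] )]] )] => [T [A ( [T [A str] => [T [A bool]]] )]]]

6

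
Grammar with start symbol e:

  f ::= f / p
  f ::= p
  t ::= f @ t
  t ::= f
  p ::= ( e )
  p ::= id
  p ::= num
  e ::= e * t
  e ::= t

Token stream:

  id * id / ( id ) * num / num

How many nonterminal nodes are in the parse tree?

20

[e [e [e [t [f [p id]]]] * [t [f [f [p id]] / [p ( [e [t [f [p id]]]] )]]]] * [t [f [f [p num]] / [p num]]]]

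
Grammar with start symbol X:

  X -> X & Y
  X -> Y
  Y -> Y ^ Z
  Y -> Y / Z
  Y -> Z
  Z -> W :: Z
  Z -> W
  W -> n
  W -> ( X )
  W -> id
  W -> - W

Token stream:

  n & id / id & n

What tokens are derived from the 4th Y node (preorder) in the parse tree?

n

[X [X [X [Y [Z [W n]]]] & [Y [Y [Z [W id]]] / [Z [W id]]]] & [Y [Z [W n]]]]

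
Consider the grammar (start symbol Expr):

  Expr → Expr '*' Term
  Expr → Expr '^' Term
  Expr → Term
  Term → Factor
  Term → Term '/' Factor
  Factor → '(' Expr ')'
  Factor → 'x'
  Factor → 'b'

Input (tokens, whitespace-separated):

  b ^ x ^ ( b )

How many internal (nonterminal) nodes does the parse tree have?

12

[Expr [Expr [Expr [Term [Factor b]]] ^ [Term [Factor x]]] ^ [Term [Factor ( [Expr [Term [Factor b]]] )]]]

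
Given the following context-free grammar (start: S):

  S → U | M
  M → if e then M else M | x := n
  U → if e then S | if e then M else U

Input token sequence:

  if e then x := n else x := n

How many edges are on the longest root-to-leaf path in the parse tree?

[S [M if e then [M x := n] else [M x := n]]]

3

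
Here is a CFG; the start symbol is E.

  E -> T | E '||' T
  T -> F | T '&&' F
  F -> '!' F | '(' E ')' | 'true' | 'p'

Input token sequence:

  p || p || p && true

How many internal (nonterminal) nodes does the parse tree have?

11

[E [E [E [T [F p]]] || [T [F p]]] || [T [T [F p]] && [F true]]]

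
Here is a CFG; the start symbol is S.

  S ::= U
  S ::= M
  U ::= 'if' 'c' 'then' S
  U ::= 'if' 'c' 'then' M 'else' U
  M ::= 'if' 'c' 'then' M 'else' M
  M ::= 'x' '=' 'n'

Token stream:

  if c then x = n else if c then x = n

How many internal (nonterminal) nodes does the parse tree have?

[S [U if c then [M x = n] else [U if c then [S [M x = n]]]]]

6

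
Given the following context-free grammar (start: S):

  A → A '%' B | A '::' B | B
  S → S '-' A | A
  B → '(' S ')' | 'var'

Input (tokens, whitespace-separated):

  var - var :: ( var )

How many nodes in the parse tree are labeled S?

3

[S [S [A [B var]]] - [A [A [B var]] :: [B ( [S [A [B var]]] )]]]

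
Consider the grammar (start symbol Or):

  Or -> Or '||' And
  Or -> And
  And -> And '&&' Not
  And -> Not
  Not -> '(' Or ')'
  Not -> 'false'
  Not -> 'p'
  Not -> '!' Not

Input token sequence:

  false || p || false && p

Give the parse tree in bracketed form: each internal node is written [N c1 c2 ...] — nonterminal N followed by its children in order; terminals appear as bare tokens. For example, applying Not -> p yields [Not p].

[Or [Or [Or [And [Not false]]] || [And [Not p]]] || [And [And [Not false]] && [Not p]]]

Or
Or || And
Or || And || And
And || And || And
Not || And || And
false || And || And
false || Not || And
false || p || And
false || p || And && Not
false || p || Not && Not
false || p || false && Not
false || p || false && p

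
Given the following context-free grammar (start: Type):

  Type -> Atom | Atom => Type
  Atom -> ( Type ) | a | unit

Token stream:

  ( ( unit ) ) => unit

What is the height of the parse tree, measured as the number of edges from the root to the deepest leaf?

6

[Type [Atom ( [Type [Atom ( [Type [Atom unit]] )]] )] => [Type [Atom unit]]]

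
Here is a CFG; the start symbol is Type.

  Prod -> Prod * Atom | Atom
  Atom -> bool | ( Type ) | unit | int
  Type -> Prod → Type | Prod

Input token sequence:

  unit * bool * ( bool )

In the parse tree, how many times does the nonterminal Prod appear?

[Type [Prod [Prod [Prod [Atom unit]] * [Atom bool]] * [Atom ( [Type [Prod [Atom bool]]] )]]]

4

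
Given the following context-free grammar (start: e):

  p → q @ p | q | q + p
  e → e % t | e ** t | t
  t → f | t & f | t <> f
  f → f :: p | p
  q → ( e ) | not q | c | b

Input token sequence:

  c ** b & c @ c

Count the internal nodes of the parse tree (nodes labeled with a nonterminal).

[e [e [t [f [p [q c]]]]] ** [t [t [f [p [q b]]]] & [f [p [q c] @ [p [q c]]]]]]

16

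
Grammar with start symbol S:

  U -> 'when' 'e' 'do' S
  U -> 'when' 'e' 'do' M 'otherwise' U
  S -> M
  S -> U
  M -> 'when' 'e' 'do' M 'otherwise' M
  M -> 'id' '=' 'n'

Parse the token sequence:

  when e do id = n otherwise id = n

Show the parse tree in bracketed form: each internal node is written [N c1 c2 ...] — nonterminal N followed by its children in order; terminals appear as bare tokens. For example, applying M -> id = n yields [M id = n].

[S [M when e do [M id = n] otherwise [M id = n]]]

S
M
when e do M otherwise M
when e do id = n otherwise M
when e do id = n otherwise id = n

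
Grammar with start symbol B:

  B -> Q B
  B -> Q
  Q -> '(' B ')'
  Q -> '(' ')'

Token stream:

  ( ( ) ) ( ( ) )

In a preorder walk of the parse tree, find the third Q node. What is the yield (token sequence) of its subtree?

( ( ) )

[B [Q ( [B [Q ( )]] )] [B [Q ( [B [Q ( )]] )]]]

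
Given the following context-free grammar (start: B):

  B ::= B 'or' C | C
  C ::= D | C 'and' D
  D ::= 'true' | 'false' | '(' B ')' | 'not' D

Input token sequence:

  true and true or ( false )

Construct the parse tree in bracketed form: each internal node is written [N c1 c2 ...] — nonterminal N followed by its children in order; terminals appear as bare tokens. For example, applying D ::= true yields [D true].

B
B or C
C or C
C and D or C
D and D or C
true and D or C
true and true or C
true and true or D
true and true or ( B )
true and true or ( C )
true and true or ( D )
true and true or ( false )

[B [B [C [C [D true]] and [D true]]] or [C [D ( [B [C [D false]]] )]]]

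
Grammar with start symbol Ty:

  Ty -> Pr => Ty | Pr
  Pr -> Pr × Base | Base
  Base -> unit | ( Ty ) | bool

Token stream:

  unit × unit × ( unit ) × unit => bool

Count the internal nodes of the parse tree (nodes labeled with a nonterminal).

[Ty [Pr [Pr [Pr [Pr [Base unit]] × [Base unit]] × [Base ( [Ty [Pr [Base unit]]] )]] × [Base unit]] => [Ty [Pr [Base bool]]]]

15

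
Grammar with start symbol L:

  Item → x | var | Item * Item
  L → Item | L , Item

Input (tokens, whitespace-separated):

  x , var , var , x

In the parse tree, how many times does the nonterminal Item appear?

4

[L [L [L [L [Item x]] , [Item var]] , [Item var]] , [Item x]]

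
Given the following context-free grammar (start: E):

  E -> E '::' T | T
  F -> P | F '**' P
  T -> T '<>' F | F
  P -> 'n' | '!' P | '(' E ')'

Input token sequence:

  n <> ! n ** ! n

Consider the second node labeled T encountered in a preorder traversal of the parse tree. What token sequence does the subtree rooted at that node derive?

[E [T [T [F [P n]]] <> [F [F [P ! [P n]]] ** [P ! [P n]]]]]

n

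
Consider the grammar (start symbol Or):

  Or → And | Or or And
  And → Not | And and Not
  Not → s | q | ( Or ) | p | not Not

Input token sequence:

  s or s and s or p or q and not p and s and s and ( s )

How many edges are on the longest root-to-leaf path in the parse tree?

7

[Or [Or [Or [Or [And [Not s]]] or [And [And [Not s]] and [Not s]]] or [And [Not p]]] or [And [And [And [And [And [Not q]] and [Not not [Not p]]] and [Not s]] and [Not s]] and [Not ( [Or [And [Not s]]] )]]]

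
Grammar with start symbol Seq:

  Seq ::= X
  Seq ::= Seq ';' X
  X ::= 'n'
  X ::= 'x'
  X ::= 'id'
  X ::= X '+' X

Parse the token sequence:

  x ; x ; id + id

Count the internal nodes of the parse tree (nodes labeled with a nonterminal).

8

[Seq [Seq [Seq [X x]] ; [X x]] ; [X [X id] + [X id]]]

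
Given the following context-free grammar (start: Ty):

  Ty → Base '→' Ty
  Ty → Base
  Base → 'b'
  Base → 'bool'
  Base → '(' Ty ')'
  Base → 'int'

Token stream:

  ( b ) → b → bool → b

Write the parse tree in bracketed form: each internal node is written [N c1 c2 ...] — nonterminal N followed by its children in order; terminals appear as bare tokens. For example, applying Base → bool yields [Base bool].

Ty
Base → Ty
( Ty ) → Ty
( Base ) → Ty
( b ) → Ty
( b ) → Base → Ty
( b ) → b → Ty
( b ) → b → Base → Ty
( b ) → b → bool → Ty
( b ) → b → bool → Base
( b ) → b → bool → b

[Ty [Base ( [Ty [Base b]] )] → [Ty [Base b] → [Ty [Base bool] → [Ty [Base b]]]]]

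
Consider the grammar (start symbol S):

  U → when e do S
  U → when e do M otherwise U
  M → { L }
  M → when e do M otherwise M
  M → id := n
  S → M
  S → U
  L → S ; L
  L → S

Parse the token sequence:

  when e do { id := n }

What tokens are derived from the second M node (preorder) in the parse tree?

[S [U when e do [S [M { [L [S [M id := n]]] }]]]]

id := n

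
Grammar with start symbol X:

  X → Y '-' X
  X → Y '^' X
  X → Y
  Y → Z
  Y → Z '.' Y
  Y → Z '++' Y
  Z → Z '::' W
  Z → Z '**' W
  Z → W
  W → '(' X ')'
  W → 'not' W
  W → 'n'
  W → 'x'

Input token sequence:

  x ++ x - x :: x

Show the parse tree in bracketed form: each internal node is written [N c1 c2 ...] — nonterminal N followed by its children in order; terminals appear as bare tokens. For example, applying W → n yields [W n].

[X [Y [Z [W x]] ++ [Y [Z [W x]]]] - [X [Y [Z [Z [W x]] :: [W x]]]]]

X
Y - X
Z ++ Y - X
W ++ Y - X
x ++ Y - X
x ++ Z - X
x ++ W - X
x ++ x - X
x ++ x - Y
x ++ x - Z
x ++ x - Z :: W
x ++ x - W :: W
x ++ x - x :: W
x ++ x - x :: x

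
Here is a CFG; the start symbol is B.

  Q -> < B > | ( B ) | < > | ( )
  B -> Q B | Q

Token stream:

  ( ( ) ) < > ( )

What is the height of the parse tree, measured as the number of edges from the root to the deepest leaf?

4

[B [Q ( [B [Q ( )]] )] [B [Q < >] [B [Q ( )]]]]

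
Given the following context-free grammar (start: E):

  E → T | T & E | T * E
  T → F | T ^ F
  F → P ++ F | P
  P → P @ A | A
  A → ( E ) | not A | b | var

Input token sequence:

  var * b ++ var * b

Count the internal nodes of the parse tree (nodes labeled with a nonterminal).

[E [T [F [P [A var]]]] * [E [T [F [P [A b]] ++ [F [P [A var]]]]] * [E [T [F [P [A b]]]]]]]

18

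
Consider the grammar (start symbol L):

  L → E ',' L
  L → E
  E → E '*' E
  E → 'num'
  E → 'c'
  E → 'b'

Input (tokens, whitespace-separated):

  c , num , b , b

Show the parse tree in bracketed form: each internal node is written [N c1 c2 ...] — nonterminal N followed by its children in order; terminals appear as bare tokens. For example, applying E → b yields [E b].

[L [E c] , [L [E num] , [L [E b] , [L [E b]]]]]

L
E , L
c , L
c , E , L
c , num , L
c , num , E , L
c , num , b , L
c , num , b , E
c , num , b , b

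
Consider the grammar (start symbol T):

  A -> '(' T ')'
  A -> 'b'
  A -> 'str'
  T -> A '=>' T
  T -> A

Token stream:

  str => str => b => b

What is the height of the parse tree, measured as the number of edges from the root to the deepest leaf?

5

[T [A str] => [T [A str] => [T [A b] => [T [A b]]]]]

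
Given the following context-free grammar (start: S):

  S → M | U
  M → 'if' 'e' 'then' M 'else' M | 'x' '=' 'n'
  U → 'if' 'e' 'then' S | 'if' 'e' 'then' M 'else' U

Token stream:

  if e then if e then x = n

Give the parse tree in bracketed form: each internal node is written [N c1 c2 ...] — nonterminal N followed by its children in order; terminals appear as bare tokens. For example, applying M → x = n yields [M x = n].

[S [U if e then [S [U if e then [S [M x = n]]]]]]

S
U
if e then S
if e then U
if e then if e then S
if e then if e then M
if e then if e then x = n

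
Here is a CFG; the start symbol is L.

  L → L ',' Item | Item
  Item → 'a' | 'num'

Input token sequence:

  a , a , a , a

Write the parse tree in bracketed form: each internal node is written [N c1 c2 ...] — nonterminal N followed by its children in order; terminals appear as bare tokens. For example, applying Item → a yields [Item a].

L
L , Item
L , Item , Item
L , Item , Item , Item
Item , Item , Item , Item
a , Item , Item , Item
a , a , Item , Item
a , a , a , Item
a , a , a , a

[L [L [L [L [Item a]] , [Item a]] , [Item a]] , [Item a]]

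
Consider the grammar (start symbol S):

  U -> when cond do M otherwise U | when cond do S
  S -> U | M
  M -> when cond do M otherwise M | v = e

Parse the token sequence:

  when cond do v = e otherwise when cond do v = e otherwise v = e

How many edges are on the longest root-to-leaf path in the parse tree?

4

[S [M when cond do [M v = e] otherwise [M when cond do [M v = e] otherwise [M v = e]]]]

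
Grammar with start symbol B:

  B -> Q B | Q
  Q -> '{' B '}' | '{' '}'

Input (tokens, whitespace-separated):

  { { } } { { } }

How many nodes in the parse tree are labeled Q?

4

[B [Q { [B [Q { }]] }] [B [Q { [B [Q { }]] }]]]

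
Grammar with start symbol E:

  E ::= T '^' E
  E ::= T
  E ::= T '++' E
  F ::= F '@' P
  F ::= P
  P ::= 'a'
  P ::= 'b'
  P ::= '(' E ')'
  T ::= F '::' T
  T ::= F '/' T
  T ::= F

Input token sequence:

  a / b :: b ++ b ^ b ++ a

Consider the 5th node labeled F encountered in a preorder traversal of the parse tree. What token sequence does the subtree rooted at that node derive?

b

[E [T [F [P a]] / [T [F [P b]] :: [T [F [P b]]]]] ++ [E [T [F [P b]]] ^ [E [T [F [P b]]] ++ [E [T [F [P a]]]]]]]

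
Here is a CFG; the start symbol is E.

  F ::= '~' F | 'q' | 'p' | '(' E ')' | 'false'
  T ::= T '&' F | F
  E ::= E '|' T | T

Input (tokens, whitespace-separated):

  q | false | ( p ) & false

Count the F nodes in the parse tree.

[E [E [E [T [F q]]] | [T [F false]]] | [T [T [F ( [E [T [F p]]] )]] & [F false]]]

5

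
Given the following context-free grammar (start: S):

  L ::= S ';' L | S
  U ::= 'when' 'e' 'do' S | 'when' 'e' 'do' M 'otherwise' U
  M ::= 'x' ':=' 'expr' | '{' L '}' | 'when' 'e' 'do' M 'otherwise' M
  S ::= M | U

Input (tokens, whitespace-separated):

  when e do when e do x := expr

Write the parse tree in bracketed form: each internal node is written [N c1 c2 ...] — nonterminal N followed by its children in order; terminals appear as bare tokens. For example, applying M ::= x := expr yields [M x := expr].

S
U
when e do S
when e do U
when e do when e do S
when e do when e do M
when e do when e do x := expr

[S [U when e do [S [U when e do [S [M x := expr]]]]]]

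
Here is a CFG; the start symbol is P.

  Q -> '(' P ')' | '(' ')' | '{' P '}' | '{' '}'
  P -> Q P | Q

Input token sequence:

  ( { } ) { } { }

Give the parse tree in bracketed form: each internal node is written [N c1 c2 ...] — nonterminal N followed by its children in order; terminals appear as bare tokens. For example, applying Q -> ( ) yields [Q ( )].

[P [Q ( [P [Q { }]] )] [P [Q { }] [P [Q { }]]]]

P
Q P
( P ) P
( Q ) P
( { } ) P
( { } ) Q P
( { } ) { } P
( { } ) { } Q
( { } ) { } { }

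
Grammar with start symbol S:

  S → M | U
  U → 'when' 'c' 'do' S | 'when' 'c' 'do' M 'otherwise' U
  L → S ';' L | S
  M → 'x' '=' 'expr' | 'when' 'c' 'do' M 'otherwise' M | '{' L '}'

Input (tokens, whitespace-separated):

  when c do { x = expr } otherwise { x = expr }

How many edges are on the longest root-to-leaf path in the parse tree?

[S [M when c do [M { [L [S [M x = expr]]] }] otherwise [M { [L [S [M x = expr]]] }]]]

6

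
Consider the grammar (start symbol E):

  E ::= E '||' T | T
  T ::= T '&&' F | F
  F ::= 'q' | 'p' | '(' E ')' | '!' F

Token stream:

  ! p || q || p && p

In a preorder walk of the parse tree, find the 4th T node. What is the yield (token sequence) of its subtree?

p

[E [E [E [T [F ! [F p]]]] || [T [F q]]] || [T [T [F p]] && [F p]]]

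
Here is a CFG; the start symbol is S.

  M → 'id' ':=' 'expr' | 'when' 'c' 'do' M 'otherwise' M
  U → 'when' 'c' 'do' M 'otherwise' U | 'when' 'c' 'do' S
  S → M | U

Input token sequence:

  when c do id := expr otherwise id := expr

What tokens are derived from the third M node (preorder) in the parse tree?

id := expr

[S [M when c do [M id := expr] otherwise [M id := expr]]]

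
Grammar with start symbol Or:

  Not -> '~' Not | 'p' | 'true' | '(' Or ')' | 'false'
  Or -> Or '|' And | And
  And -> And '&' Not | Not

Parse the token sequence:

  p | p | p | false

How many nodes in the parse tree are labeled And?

[Or [Or [Or [Or [And [Not p]]] | [And [Not p]]] | [And [Not p]]] | [And [Not false]]]

4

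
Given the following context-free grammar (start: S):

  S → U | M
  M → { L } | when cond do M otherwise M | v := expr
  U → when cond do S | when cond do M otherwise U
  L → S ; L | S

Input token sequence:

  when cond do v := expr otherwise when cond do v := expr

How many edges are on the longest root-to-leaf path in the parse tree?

5

[S [U when cond do [M v := expr] otherwise [U when cond do [S [M v := expr]]]]]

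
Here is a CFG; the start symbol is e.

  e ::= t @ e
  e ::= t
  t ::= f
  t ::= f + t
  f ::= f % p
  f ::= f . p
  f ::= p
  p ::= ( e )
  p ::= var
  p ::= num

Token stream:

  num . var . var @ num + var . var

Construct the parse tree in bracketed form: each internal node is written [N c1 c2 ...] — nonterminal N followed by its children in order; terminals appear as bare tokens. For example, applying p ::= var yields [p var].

[e [t [f [f [f [p num]] . [p var]] . [p var]]] @ [e [t [f [p num]] + [t [f [f [p var]] . [p var]]]]]]

e
t @ e
f @ e
f . p @ e
f . p . p @ e
p . p . p @ e
num . p . p @ e
num . var . p @ e
num . var . var @ e
num . var . var @ t
num . var . var @ f + t
num . var . var @ p + t
num . var . var @ num + t
num . var . var @ num + f
num . var . var @ num + f . p
num . var . var @ num + p . p
num . var . var @ num + var . p
num . var . var @ num + var . var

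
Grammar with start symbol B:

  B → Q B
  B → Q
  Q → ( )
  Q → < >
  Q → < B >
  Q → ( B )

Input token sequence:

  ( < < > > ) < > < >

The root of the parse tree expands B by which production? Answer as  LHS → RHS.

B → Q B

[B [Q ( [B [Q < [B [Q < >]] >]] )] [B [Q < >] [B [Q < >]]]]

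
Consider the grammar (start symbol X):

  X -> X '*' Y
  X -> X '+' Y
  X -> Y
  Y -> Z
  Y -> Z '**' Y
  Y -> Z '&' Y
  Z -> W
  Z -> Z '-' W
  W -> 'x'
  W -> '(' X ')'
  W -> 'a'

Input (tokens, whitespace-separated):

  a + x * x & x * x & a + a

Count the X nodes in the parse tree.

5

[X [X [X [X [X [Y [Z [W a]]]] + [Y [Z [W x]]]] * [Y [Z [W x]] & [Y [Z [W x]]]]] * [Y [Z [W x]] & [Y [Z [W a]]]]] + [Y [Z [W a]]]]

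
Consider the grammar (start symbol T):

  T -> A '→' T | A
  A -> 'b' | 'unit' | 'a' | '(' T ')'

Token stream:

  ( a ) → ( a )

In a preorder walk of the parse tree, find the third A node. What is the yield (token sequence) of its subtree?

[T [A ( [T [A a]] )] → [T [A ( [T [A a]] )]]]

( a )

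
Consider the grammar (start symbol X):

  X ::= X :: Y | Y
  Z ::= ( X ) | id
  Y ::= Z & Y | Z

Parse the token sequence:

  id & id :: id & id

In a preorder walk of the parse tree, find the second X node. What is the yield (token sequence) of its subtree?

[X [X [Y [Z id] & [Y [Z id]]]] :: [Y [Z id] & [Y [Z id]]]]

id & id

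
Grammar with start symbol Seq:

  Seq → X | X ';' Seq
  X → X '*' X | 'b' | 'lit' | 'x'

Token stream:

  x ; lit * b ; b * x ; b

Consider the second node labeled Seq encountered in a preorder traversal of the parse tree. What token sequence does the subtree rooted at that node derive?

lit * b ; b * x ; b

[Seq [X x] ; [Seq [X [X lit] * [X b]] ; [Seq [X [X b] * [X x]] ; [Seq [X b]]]]]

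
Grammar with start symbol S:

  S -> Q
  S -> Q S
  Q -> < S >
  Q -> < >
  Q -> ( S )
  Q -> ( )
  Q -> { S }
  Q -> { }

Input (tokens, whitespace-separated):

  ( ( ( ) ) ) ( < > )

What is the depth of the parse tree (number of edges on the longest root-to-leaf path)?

6

[S [Q ( [S [Q ( [S [Q ( )]] )]] )] [S [Q ( [S [Q < >]] )]]]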